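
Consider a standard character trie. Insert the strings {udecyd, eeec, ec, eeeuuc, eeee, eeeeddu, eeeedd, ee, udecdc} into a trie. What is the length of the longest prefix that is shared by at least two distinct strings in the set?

6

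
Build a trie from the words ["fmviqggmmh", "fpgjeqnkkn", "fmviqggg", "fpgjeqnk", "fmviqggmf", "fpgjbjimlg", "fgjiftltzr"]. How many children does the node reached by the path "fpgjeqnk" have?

Walk "fpgjeqnk" from the root, arriving at one node.
Characters that immediately follow "fpgjeqnk" among the stored strings: {k}.
That node has 1 child edge.

1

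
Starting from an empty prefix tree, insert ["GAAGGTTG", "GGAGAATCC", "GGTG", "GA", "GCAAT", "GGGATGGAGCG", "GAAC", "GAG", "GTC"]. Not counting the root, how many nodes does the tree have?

Trie structure (* marks end of a word):
(root)
└─ G
   ├─ A *
   │  ├─ A
   │  │  ├─ C *
   │  │  └─ G
   │  │     └─ G
   │  │        └─ T
   │  │           └─ T
   │  │              └─ G *
   │  └─ G *
   ├─ C
   │  └─ A
   │     └─ A
   │        └─ T *
   ├─ G
   │  ├─ A
   │  │  └─ G
   │  │     └─ A
   │  │        └─ A
   │  │           └─ T
   │  │              └─ C
   │  │                 └─ C *
   │  ├─ G
   │  │  └─ A
   │  │     └─ T
   │  │        └─ G
   │  │           └─ G
   │  │              └─ A
   │  │                 └─ G
   │  │                    └─ C
   │  │                       └─ G *
   │  └─ T
   │     └─ G *
   └─ T
      └─ C *
Counting every labelled node above: 35.

35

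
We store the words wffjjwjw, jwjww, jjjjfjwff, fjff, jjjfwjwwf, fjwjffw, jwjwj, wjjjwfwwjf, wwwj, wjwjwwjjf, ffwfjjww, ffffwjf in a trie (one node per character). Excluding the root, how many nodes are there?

Trace insertions, counting only characters that open a new branch:
  "wffjjwjw" → 8 new (w, f, f, j, j, w, j, w)
  "jwjww" → 5 new (j, w, j, w, w)
  "jjjjfjwff" → prefix "j" already present; 8 new (j, j, j, f, j, w, f, f)
  "fjff" → 4 new (f, j, f, f)
  "jjjfwjwwf" → prefix "jjj" already present; 6 new (f, w, j, w, w, f)
  "fjwjffw" → prefix "fj" already present; 5 new (w, j, f, f, w)
  "jwjwj" → prefix "jwjw" already present; 1 new (j)
  "wjjjwfwwjf" → prefix "w" already present; 9 new (j, j, j, w, f, w, w, j, f)
  "wwwj" → prefix "w" already present; 3 new (w, w, j)
  "wjwjwwjjf" → prefix "wj" already present; 7 new (w, j, w, w, j, j, f)
  "ffwfjjww" → prefix "f" already present; 7 new (f, w, f, j, j, w, w)
  "ffffwjf" → prefix "ff" already present; 5 new (f, f, w, j, f)
Total nodes = 8 + 5 + 8 + 4 + 6 + 5 + 1 + 9 + 3 + 7 + 7 + 5 = 68

68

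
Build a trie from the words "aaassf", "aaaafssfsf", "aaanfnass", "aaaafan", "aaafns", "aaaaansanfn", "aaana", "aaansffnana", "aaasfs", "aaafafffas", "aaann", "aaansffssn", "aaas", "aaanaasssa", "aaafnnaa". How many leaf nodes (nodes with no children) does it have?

Leaves are exactly the stored words that no other stored word extends.
Those words: "aaaaansanfn", "aaaafan", "aaaafssfsf", "aaafafffas", "aaafnnaa", "aaafns", "aaanaasssa", "aaanfnass", "aaann", "aaansffnana", "aaansffssn", "aaasfs", "aaassf"
Leaf count: 13

13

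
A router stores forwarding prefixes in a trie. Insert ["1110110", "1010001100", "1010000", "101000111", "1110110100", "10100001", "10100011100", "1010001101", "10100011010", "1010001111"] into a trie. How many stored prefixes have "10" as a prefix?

8

Traverse to the node for "10", then collect every word in that subtree.
Matches: "1010000", "10100001", "1010001100", "1010001101", "10100011010", "101000111", "10100011100", "1010001111"
Count: 8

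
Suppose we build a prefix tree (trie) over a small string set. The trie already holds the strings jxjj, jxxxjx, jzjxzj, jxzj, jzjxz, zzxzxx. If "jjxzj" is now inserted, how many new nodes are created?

4

"j" is already a path in the trie; the remaining "jxzj" must be added.
Each of the 4 remaining characters creates one node.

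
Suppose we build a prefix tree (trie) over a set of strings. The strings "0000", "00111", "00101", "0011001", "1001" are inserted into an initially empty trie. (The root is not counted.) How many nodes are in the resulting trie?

16

Trace insertions, counting only characters that open a new branch:
  "0000" → 4 new (0, 0, 0, 0)
  "00111" → prefix "00" already present; 3 new (1, 1, 1)
  "00101" → prefix "001" already present; 2 new (0, 1)
  "0011001" → prefix "0011" already present; 3 new (0, 0, 1)
  "1001" → 4 new (1, 0, 0, 1)
Total nodes = 4 + 3 + 2 + 3 + 4 = 16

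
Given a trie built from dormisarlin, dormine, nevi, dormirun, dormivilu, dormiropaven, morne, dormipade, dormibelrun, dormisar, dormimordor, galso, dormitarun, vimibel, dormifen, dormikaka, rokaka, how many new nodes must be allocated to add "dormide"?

2

The longest prefix of "dormide" already in the trie is "dormi" (length 5).
New nodes needed: |"dormide"| − 5 = 7 − 5 = 2.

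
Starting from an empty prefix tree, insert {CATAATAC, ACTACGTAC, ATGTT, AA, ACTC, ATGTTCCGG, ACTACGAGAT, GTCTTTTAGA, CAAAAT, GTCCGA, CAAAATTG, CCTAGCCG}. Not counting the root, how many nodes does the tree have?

57

For each word, the new-node count is its length minus the longest prefix already in the trie:
  "CATAATAC" → 8 new (C, A, T, A, A, T, A, C)
  "ACTACGTAC" → 9 new (A, C, T, A, C, G, T, A, C)
  "ATGTT" → prefix "A" already present; 4 new (T, G, T, T)
  "AA" → prefix "A" already present; 1 new (A)
  "ACTC" → prefix "ACT" already present; 1 new (C)
  "ATGTTCCGG" → prefix "ATGTT" already present; 4 new (C, C, G, G)
  "ACTACGAGAT" → prefix "ACTACG" already present; 4 new (A, G, A, T)
  "GTCTTTTAGA" → 10 new (G, T, C, T, T, T, T, A, G, A)
  "CAAAAT" → prefix "CA" already present; 4 new (A, A, A, T)
  "GTCCGA" → prefix "GTC" already present; 3 new (C, G, A)
  "CAAAATTG" → prefix "CAAAAT" already present; 2 new (T, G)
  "CCTAGCCG" → prefix "C" already present; 7 new (C, T, A, G, C, C, G)
Total nodes = 8 + 9 + 4 + 1 + 1 + 4 + 4 + 10 + 4 + 3 + 2 + 7 = 57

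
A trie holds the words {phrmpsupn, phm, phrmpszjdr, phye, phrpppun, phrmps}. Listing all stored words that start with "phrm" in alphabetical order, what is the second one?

phrmpsupn

DFS of the "phrm" subtree visits, in order: "phrmps", "phrmpsupn", "phrmpszjdr"
Position 2: phrmpsupn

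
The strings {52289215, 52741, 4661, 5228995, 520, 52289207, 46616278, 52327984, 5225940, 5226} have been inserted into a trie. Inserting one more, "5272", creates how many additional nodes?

1

The longest prefix of "5272" already in the trie is "527" (length 3).
Each of the 1 remaining characters creates one node.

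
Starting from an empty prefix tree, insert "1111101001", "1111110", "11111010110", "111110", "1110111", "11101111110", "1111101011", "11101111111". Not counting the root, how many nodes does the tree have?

Count nodes per top-level branch (shared prefixes stored once):
  '1'-branch (1110111, 11101111110, 11101111111, 111110, 1111101001, 1111101011, 11111010110, 1111110): 24 nodes
Sum: 24

24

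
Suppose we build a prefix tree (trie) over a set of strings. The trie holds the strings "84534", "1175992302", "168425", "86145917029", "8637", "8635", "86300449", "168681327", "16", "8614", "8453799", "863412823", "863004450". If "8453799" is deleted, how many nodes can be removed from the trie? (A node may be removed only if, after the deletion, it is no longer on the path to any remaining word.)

3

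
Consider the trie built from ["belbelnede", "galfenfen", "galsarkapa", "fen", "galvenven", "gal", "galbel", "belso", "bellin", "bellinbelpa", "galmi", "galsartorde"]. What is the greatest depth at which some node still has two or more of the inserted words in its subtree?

Look for the deepest trie node that still has at least two words in its subtree.
e.g. "bellin" and "bellinbelpa" share the prefix "bellin" of length 6; no pair shares a longer one.
Longest shared-prefix length: 6

6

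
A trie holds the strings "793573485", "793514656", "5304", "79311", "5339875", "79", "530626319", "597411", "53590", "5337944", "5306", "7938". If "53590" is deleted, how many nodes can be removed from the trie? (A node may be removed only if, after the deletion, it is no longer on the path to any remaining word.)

3

Walk "53590" from the leaf back toward the root, removing each node that no remaining word uses.
The suffix "590" (3 nodes) is used only by "53590"; the node for "53" still has the child "0", so pruning stops there.
Nodes removed: 3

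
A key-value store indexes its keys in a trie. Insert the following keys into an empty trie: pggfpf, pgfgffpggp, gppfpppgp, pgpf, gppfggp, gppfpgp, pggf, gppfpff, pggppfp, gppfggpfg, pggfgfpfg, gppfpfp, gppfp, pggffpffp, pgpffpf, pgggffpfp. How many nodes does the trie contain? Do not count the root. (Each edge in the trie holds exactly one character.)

Trace insertions, counting only characters that open a new branch:
  "pggfpf" → 6 new (p, g, g, f, p, f)
  "pgfgffpggp" → prefix "pg" already present; 8 new (f, g, f, f, p, g, g, p)
  "gppfpppgp" → 9 new (g, p, p, f, p, p, p, g, p)
  "pgpf" → prefix "pg" already present; 2 new (p, f)
  "gppfggp" → prefix "gppf" already present; 3 new (g, g, p)
  "gppfpgp" → prefix "gppfp" already present; 2 new (g, p)
  "pggf" → prefix "pggf" already present; 0 new (none)
  "gppfpff" → prefix "gppfp" already present; 2 new (f, f)
  "pggppfp" → prefix "pgg" already present; 4 new (p, p, f, p)
  "gppfggpfg" → prefix "gppfggp" already present; 2 new (f, g)
  "pggfgfpfg" → prefix "pggf" already present; 5 new (g, f, p, f, g)
  "gppfpfp" → prefix "gppfpf" already present; 1 new (p)
  "gppfp" → prefix "gppfp" already present; 0 new (none)
  "pggffpffp" → prefix "pggf" already present; 5 new (f, p, f, f, p)
  "pgpffpf" → prefix "pgpf" already present; 3 new (f, p, f)
  "pgggffpfp" → prefix "pgg" already present; 6 new (g, f, f, p, f, p)
Total nodes = 6 + 8 + 9 + 2 + 3 + 2 + 0 + 2 + 4 + 2 + 5 + 1 + 0 + 5 + 3 + 6 = 58

58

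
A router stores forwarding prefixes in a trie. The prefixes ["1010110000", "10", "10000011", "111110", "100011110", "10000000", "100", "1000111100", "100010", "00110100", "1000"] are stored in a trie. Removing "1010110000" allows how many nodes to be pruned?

A node on "1010110000"'s path can go only if nothing else ends at it or branches off below it.
The suffix "10110000" (8 nodes) is used only by "1010110000"; the node for "10" still has the child "0", so pruning stops there.
Nodes removed: 8

8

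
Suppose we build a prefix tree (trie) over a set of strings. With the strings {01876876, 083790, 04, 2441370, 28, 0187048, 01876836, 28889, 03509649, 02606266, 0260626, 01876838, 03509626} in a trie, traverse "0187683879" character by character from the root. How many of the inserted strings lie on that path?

1

Traverse "0187683879" character by character; count nodes along the way that are marked as word ends.
Prefixes of the query that are stored words: "01876838"
Count: 1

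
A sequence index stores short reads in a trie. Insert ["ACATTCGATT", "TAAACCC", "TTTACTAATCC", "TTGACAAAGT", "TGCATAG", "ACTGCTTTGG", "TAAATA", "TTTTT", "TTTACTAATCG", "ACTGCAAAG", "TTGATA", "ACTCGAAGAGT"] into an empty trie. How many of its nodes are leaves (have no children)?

12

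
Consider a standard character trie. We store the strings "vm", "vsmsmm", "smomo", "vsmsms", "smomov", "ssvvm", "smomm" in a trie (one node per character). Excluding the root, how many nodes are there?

19

Trie structure (* marks end of a word):
(root)
├─ s
│  ├─ m
│  │  └─ o
│  │     └─ m
│  │        ├─ m *
│  │        └─ o *
│  │           └─ v *
│  └─ s
│     └─ v
│        └─ v
│           └─ m *
└─ v
   ├─ m *
   └─ s
      └─ m
         └─ s
            └─ m
               ├─ m *
               └─ s *
Counting every labelled node above: 19.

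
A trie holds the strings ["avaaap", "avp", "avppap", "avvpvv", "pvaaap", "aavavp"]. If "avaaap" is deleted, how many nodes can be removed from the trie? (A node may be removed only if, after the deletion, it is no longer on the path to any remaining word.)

After clearing the end-marker at "avaaap", prune upward until reaching a node still needed by another word.
The suffix "aaap" (4 nodes) is used only by "avaaap"; the node for "av" still has the child "p", so pruning stops there.
Nodes removed: 4

4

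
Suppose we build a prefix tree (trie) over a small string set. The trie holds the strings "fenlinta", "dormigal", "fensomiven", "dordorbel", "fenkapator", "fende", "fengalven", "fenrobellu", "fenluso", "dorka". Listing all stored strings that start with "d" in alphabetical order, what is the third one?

dormigal

Filter for "d…" and sort: "dordorbel", "dorka", "dormigal"
Position 3: dormigal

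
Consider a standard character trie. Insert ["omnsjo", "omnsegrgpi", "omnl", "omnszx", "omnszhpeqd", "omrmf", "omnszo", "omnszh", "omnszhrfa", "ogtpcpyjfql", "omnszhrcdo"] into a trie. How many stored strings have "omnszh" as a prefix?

Traverse to the node for "omnszh", then collect every word in that subtree.
Words under "omnszh": omnszh, omnszhpeqd, omnszhrcdo, omnszhrfa
Count: 4

4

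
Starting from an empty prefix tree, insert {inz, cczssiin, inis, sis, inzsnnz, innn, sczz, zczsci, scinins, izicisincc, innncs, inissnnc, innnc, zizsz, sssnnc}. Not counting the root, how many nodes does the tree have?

60

Insert word by word; a character creates a node only if that edge doesn't already exist:
  "inz" → 3 new (i, n, z)
  "cczssiin" → 8 new (c, c, z, s, s, i, i, n)
  "inis" → prefix "in" already present; 2 new (i, s)
  "sis" → 3 new (s, i, s)
  "inzsnnz" → prefix "inz" already present; 4 new (s, n, n, z)
  "innn" → prefix "in" already present; 2 new (n, n)
  "sczz" → prefix "s" already present; 3 new (c, z, z)
  "zczsci" → 6 new (z, c, z, s, c, i)
  "scinins" → prefix "sc" already present; 5 new (i, n, i, n, s)
  "izicisincc" → prefix "i" already present; 9 new (z, i, c, i, s, i, n, c, c)
  "innncs" → prefix "innn" already present; 2 new (c, s)
  "inissnnc" → prefix "inis" already present; 4 new (s, n, n, c)
  "innnc" → prefix "innnc" already present; 0 new (none)
  "zizsz" → prefix "z" already present; 4 new (i, z, s, z)
  "sssnnc" → prefix "s" already present; 5 new (s, s, n, n, c)
Total nodes = 3 + 8 + 2 + 3 + 4 + 2 + 3 + 6 + 5 + 9 + 2 + 4 + 0 + 4 + 5 = 60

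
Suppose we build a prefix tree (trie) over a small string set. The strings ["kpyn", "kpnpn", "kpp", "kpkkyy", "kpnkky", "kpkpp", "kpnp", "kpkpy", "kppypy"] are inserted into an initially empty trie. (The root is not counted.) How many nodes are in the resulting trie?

21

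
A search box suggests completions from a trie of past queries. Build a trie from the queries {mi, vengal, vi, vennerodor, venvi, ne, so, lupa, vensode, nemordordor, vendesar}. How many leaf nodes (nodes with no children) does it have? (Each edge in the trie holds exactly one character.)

A leaf is a node with no children — equivalently, the end of a word that is not a proper prefix of any other stored word.
Those words: "lupa", "mi", "nemordordor", "so", "vendesar", "vengal", "vennerodor", "vensode", "venvi", "vi"
Leaf count: 10

10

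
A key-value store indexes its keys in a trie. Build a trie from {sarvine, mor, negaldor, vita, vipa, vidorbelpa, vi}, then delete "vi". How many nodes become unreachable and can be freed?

After clearing the end-marker at "vi", prune upward until reaching a node still needed by another word.
Every node on "vi" is still needed (e.g. by "vita"), so nothing is freed.
Nodes removed: 0

0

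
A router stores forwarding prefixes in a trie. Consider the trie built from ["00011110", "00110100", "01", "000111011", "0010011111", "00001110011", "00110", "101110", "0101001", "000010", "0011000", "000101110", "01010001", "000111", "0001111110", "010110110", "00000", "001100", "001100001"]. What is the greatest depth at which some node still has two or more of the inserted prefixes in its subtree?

7

The deepest shared node is where two words last agree before diverging.
e.g. "00011110" and "0001111110" share the prefix "0001111" of length 7; no pair shares a longer one.
Longest shared-prefix length: 7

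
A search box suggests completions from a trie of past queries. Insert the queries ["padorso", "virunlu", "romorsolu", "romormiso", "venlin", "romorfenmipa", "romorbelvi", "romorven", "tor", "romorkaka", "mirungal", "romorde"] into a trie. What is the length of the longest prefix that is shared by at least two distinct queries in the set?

Look for the deepest trie node that still has at least two words in its subtree.
e.g. "romorbelvi" and "romorde" share the prefix "romor" of length 5; no pair shares a longer one.
Longest shared-prefix length: 5

5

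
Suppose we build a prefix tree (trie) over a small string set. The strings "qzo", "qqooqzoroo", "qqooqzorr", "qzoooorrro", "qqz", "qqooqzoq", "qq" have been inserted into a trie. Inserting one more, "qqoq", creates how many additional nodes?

1

"qqo" is already a path in the trie; the remaining "q" must be added.
New nodes needed: |"qqoq"| − 3 = 4 − 3 = 1.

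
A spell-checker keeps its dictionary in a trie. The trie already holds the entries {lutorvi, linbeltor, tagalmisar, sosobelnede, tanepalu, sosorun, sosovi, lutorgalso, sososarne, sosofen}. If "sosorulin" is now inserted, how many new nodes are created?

3

Walking "sosorulin" from the root, the first 6 characters ("sosoru") follow existing edges; "l" is the first miss.
Each of the 3 remaining characters creates one node.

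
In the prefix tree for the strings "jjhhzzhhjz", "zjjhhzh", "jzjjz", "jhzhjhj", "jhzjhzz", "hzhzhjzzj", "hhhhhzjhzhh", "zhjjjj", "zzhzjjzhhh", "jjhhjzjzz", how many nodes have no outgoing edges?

A leaf is a node with no children — equivalently, the end of a word that is not a proper prefix of any other stored word.
Those words: "hhhhhzjhzhh", "hzhzhjzzj", "jhzhjhj", "jhzjhzz", "jjhhjzjzz", "jjhhzzhhjz", "jzjjz", "zhjjjj", "zjjhhzh", "zzhzjjzhhh"
Leaf count: 10

10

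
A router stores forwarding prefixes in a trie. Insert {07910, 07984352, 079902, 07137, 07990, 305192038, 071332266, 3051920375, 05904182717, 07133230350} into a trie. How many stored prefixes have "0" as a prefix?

Filter for entries beginning with "0":
Matches: "05904182717", "071332266", "07133230350", "07137", "07910", "07984352", "07990", "079902"
Count: 8

8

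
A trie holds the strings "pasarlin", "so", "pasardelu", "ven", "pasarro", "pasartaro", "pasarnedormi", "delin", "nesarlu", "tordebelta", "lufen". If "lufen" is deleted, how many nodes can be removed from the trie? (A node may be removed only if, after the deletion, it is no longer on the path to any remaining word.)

Walk "lufen" from the leaf back toward the root, removing each node that no remaining word uses.
No other word shares any prefix with "lufen", so all 5 of its nodes go.
Nodes removed: 5

5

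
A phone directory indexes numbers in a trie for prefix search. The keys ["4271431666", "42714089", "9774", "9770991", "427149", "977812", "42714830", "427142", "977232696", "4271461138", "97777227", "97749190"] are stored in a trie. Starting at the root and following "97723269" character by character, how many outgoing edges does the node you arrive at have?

The children of the "97723269" node are the distinct next characters among strings starting with "97723269".
Distinct next characters after "97723269": 6.
That node has 1 child edge.

1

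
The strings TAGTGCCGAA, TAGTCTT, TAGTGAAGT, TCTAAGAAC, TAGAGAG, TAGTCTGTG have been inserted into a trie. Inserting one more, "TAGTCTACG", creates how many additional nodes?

3

Walking "TAGTCTACG" from the root, the first 6 characters ("TAGTCT") follow existing edges; "A" is the first miss.
So 9 − 6 = 3 new nodes.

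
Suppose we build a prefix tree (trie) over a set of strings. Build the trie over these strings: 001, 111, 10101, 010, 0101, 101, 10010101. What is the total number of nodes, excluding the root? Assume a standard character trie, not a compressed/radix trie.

19

Insert word by word; a character creates a node only if that edge doesn't already exist:
  "001" → 3 new (0, 0, 1)
  "111" → 3 new (1, 1, 1)
  "10101" → prefix "1" already present; 4 new (0, 1, 0, 1)
  "010" → prefix "0" already present; 2 new (1, 0)
  "0101" → prefix "010" already present; 1 new (1)
  "101" → prefix "101" already present; 0 new (none)
  "10010101" → prefix "10" already present; 6 new (0, 1, 0, 1, 0, 1)
Total nodes = 3 + 3 + 4 + 2 + 1 + 0 + 6 = 19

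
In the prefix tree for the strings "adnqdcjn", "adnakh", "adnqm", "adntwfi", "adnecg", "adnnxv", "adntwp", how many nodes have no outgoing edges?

7

A leaf is a node with no children — equivalently, the end of a word that is not a proper prefix of any other stored word.
Those words: "adnakh", "adnecg", "adnnxv", "adnqdcjn", "adnqm", "adntwfi", "adntwp"
Leaf count: 7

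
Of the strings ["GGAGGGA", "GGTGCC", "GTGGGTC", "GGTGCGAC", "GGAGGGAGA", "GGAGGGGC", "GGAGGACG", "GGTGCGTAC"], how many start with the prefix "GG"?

Traverse to the node for "GG", then collect every word in that subtree.
Matches: "GGAGGACG", "GGAGGGA", "GGAGGGAGA", "GGAGGGGC", "GGTGCC", "GGTGCGAC", "GGTGCGTAC"
Count: 7

7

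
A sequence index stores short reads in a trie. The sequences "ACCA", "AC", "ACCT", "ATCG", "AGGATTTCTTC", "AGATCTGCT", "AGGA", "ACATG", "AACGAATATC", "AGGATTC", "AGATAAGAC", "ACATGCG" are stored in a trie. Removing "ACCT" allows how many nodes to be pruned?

Walk "ACCT" from the leaf back toward the root, removing each node that no remaining word uses.
The suffix "T" (1 node) is used only by "ACCT"; the node for "ACC" still has the child "A", so pruning stops there.
Nodes removed: 1

1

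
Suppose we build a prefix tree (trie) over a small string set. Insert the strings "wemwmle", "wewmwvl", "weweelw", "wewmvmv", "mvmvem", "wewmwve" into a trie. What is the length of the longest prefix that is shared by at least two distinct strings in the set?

6

Equivalently: take the maximum, over all pairs, of their longest common prefix length.
e.g. "wewmwve" and "wewmwvl" share the prefix "wewmwv" of length 6; no pair shares a longer one.
Longest shared-prefix length: 6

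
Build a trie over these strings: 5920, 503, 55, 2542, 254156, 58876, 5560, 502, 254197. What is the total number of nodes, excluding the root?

23

For each word, the new-node count is its length minus the longest prefix already in the trie:
  "5920" → 4 new (5, 9, 2, 0)
  "503" → prefix "5" already present; 2 new (0, 3)
  "55" → prefix "5" already present; 1 new (5)
  "2542" → 4 new (2, 5, 4, 2)
  "254156" → prefix "254" already present; 3 new (1, 5, 6)
  "58876" → prefix "5" already present; 4 new (8, 8, 7, 6)
  "5560" → prefix "55" already present; 2 new (6, 0)
  "502" → prefix "50" already present; 1 new (2)
  "254197" → prefix "2541" already present; 2 new (9, 7)
Total nodes = 4 + 2 + 1 + 4 + 3 + 4 + 2 + 1 + 2 = 23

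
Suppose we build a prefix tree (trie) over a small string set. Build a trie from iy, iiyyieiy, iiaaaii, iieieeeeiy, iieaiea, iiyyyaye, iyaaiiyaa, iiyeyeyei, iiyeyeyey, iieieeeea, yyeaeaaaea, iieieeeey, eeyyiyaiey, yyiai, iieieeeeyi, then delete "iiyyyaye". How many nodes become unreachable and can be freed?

4

A node on "iiyyyaye"'s path can go only if nothing else ends at it or branches off below it.
The suffix "yaye" (4 nodes) is used only by "iiyyyaye"; the node for "iiyy" still has the child "i", so pruning stops there.
Nodes removed: 4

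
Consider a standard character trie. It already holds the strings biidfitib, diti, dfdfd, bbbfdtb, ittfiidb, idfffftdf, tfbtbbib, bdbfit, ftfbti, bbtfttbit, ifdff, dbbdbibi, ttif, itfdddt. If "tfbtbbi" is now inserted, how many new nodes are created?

"tfbtbbi" is already a full path in the trie; only an end-marker is added.
No new nodes are needed: 0.

0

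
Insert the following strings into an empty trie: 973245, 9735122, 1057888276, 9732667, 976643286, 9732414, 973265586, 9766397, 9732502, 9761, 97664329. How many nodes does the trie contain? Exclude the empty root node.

44

Trace insertions, counting only characters that open a new branch:
  "973245" → 6 new (9, 7, 3, 2, 4, 5)
  "9735122" → prefix "973" already present; 4 new (5, 1, 2, 2)
  "1057888276" → 10 new (1, 0, 5, 7, 8, 8, 8, 2, 7, 6)
  "9732667" → prefix "9732" already present; 3 new (6, 6, 7)
  "976643286" → prefix "97" already present; 7 new (6, 6, 4, 3, 2, 8, 6)
  "9732414" → prefix "97324" already present; 2 new (1, 4)
  "973265586" → prefix "97326" already present; 4 new (5, 5, 8, 6)
  "9766397" → prefix "9766" already present; 3 new (3, 9, 7)
  "9732502" → prefix "9732" already present; 3 new (5, 0, 2)
  "9761" → prefix "976" already present; 1 new (1)
  "97664329" → prefix "9766432" already present; 1 new (9)
Total nodes = 6 + 4 + 10 + 3 + 7 + 2 + 4 + 3 + 3 + 1 + 1 = 44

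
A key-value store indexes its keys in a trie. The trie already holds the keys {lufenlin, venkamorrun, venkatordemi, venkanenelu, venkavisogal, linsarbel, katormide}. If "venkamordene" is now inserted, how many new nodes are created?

4

"venkamor" is already a path in the trie; the remaining "dene" must be added.
Each of the 4 remaining characters creates one node.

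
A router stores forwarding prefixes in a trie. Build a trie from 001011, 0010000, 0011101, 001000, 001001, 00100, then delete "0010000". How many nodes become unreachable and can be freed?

Walk "0010000" from the leaf back toward the root, removing each node that no remaining word uses.
The suffix "0" (1 node) is used only by "0010000"; "001000" is itself a stored word, so pruning stops there.
Nodes removed: 1

1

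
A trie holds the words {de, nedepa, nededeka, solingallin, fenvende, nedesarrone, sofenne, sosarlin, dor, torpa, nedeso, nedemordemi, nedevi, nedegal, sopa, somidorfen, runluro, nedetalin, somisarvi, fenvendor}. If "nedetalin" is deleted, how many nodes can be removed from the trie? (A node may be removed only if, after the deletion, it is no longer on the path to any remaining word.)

5

Walk "nedetalin" from the leaf back toward the root, removing each node that no remaining word uses.
The suffix "talin" (5 nodes) is used only by "nedetalin"; the node for "nede" still has the child "p", so pruning stops there.
Nodes removed: 5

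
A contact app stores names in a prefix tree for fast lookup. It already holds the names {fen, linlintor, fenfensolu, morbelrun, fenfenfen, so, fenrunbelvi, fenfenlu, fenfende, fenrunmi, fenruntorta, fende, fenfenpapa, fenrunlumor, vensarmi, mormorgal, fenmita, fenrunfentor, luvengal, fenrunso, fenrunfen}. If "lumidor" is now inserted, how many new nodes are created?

5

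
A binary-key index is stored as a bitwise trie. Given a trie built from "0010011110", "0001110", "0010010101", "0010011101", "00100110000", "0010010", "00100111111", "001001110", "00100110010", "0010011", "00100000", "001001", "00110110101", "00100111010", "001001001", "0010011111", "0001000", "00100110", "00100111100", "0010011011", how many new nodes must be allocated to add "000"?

"000" is already a full path in the trie; only an end-marker is added.
No new nodes are needed: 0.

0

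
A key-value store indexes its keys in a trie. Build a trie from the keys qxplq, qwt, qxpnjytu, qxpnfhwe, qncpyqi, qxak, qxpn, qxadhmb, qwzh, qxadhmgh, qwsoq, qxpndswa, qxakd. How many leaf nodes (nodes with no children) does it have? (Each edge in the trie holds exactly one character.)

11

Leaves are exactly the stored words that no other stored word extends.
Those words: "qncpyqi", "qwsoq", "qwt", "qwzh", "qxadhmb", "qxadhmgh", "qxakd", "qxplq", "qxpndswa", "qxpnfhwe", "qxpnjytu"
Leaf count: 11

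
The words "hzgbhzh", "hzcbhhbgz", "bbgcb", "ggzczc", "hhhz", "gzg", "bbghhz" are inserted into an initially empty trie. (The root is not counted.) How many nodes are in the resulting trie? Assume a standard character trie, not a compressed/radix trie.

33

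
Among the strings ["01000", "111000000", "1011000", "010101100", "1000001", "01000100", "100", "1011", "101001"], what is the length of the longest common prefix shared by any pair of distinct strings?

5

Equivalently: take the maximum, over all pairs, of their longest common prefix length.
e.g. "01000" and "01000100" share the prefix "01000" of length 5; no pair shares a longer one.
Longest shared-prefix length: 5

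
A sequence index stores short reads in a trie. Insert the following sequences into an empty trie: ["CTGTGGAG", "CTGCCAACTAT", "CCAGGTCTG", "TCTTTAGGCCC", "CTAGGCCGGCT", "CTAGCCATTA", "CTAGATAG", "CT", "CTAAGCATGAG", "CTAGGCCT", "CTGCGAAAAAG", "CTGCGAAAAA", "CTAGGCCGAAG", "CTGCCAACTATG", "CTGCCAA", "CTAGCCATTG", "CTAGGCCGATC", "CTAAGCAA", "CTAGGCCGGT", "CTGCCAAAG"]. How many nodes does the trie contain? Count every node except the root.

81

Trace insertions, counting only characters that open a new branch:
  "CTGTGGAG" → 8 new (C, T, G, T, G, G, A, G)
  "CTGCCAACTAT" → prefix "CTG" already present; 8 new (C, C, A, A, C, T, A, T)
  "CCAGGTCTG" → prefix "C" already present; 8 new (C, A, G, G, T, C, T, G)
  "TCTTTAGGCCC" → 11 new (T, C, T, T, T, A, G, G, C, C, C)
  "CTAGGCCGGCT" → prefix "CT" already present; 9 new (A, G, G, C, C, G, G, C, T)
  "CTAGCCATTA" → prefix "CTAG" already present; 6 new (C, C, A, T, T, A)
  "CTAGATAG" → prefix "CTAG" already present; 4 new (A, T, A, G)
  "CT" → prefix "CT" already present; 0 new (none)
  "CTAAGCATGAG" → prefix "CTA" already present; 8 new (A, G, C, A, T, G, A, G)
  "CTAGGCCT" → prefix "CTAGGCC" already present; 1 new (T)
  "CTGCGAAAAAG" → prefix "CTGC" already present; 7 new (G, A, A, A, A, A, G)
  "CTGCGAAAAA" → prefix "CTGCGAAAAA" already present; 0 new (none)
  "CTAGGCCGAAG" → prefix "CTAGGCCG" already present; 3 new (A, A, G)
  "CTGCCAACTATG" → prefix "CTGCCAACTAT" already present; 1 new (G)
  "CTGCCAA" → prefix "CTGCCAA" already present; 0 new (none)
  "CTAGCCATTG" → prefix "CTAGCCATT" already present; 1 new (G)
  "CTAGGCCGATC" → prefix "CTAGGCCGA" already present; 2 new (T, C)
  "CTAAGCAA" → prefix "CTAAGCA" already present; 1 new (A)
  "CTAGGCCGGT" → prefix "CTAGGCCGG" already present; 1 new (T)
  "CTGCCAAAG" → prefix "CTGCCAA" already present; 2 new (A, G)
Total nodes = 8 + 8 + 8 + 11 + 9 + 6 + 4 + 0 + 8 + 1 + 7 + 0 + 3 + 1 + 0 + 1 + 2 + 1 + 1 + 2 = 81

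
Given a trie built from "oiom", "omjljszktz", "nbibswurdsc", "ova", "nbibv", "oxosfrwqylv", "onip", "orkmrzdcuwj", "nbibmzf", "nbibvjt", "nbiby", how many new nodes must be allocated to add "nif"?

2

Walking "nif" from the root, the first 1 characters ("n") follow existing edges; "i" is the first miss.
So 3 − 1 = 2 new nodes.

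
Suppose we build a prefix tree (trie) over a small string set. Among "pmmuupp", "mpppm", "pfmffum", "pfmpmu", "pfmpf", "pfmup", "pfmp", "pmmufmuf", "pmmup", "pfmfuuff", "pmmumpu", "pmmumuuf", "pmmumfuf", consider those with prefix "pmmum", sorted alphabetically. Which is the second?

pmmumpu

Words with prefix "pmmum", in lexicographic order: "pmmumfuf", "pmmumpu", "pmmumuuf"
The 2nd is pmmumpu.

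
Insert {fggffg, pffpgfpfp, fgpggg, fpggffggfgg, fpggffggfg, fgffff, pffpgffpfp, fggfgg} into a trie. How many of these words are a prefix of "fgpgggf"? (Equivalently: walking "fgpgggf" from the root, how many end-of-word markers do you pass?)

Walk "fgpgggf" from the root; an end-of-word marker is hit whenever a stored word is a prefix of "fgpgggf".
Prefixes of the query that are stored words: "fgpggg"
Count: 1

1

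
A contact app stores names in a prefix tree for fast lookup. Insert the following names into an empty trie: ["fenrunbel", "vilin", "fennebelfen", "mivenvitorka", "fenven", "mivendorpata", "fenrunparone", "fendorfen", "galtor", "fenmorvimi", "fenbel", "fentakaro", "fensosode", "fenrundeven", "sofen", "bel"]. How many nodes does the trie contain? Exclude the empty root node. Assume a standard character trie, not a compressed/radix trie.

Trace insertions, counting only characters that open a new branch:
  "fenrunbel" → 9 new (f, e, n, r, u, n, b, e, l)
  "vilin" → 5 new (v, i, l, i, n)
  "fennebelfen" → prefix "fen" already present; 8 new (n, e, b, e, l, f, e, n)
  "mivenvitorka" → 12 new (m, i, v, e, n, v, i, t, o, r, k, a)
  "fenven" → prefix "fen" already present; 3 new (v, e, n)
  "mivendorpata" → prefix "miven" already present; 7 new (d, o, r, p, a, t, a)
  "fenrunparone" → prefix "fenrun" already present; 6 new (p, a, r, o, n, e)
  "fendorfen" → prefix "fen" already present; 6 new (d, o, r, f, e, n)
  "galtor" → 6 new (g, a, l, t, o, r)
  "fenmorvimi" → prefix "fen" already present; 7 new (m, o, r, v, i, m, i)
  "fenbel" → prefix "fen" already present; 3 new (b, e, l)
  "fentakaro" → prefix "fen" already present; 6 new (t, a, k, a, r, o)
  "fensosode" → prefix "fen" already present; 6 new (s, o, s, o, d, e)
  "fenrundeven" → prefix "fenrun" already present; 5 new (d, e, v, e, n)
  "sofen" → 5 new (s, o, f, e, n)
  "bel" → 3 new (b, e, l)
Total nodes = 9 + 5 + 8 + 12 + 3 + 7 + 6 + 6 + 6 + 7 + 3 + 6 + 6 + 5 + 5 + 3 = 97

97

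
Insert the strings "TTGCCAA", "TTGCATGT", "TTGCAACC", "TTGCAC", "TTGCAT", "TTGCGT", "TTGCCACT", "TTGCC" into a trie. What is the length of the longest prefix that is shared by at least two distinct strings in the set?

Look for the deepest trie node that still has at least two words in its subtree.
"TTGCAT" and "TTGCATGT" agree on "TTGCAT" (6 characters) before diverging; nothing deeper is shared.
Longest shared-prefix length: 6

6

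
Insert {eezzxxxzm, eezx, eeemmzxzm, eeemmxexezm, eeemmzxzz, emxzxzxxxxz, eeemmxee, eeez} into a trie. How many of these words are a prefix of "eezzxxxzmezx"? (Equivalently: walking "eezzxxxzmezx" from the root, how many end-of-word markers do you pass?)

1

Walk "eezzxxxzmezx" from the root; an end-of-word marker is hit whenever a stored word is a prefix of "eezzxxxzmezx".
Prefixes of the query that are stored words: "eezzxxxzm"
Count: 1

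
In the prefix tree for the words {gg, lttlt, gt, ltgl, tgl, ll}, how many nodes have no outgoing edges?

6

Leaves are exactly the stored words that no other stored word extends.
Those words: "gg", "gt", "ll", "ltgl", "lttlt", "tgl"
Leaf count: 6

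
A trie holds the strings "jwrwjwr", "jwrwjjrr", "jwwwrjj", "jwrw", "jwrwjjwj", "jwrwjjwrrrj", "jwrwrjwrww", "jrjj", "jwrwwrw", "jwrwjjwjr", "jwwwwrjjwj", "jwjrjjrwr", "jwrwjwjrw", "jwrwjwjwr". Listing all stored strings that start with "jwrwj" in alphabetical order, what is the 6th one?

jwrwjwjwr

DFS of the "jwrwj" subtree visits, in order: "jwrwjjrr", "jwrwjjwj", "jwrwjjwjr", "jwrwjjwrrrj", "jwrwjwjrw", "jwrwjwjwr", "jwrwjwr"
Position 6: jwrwjwjwr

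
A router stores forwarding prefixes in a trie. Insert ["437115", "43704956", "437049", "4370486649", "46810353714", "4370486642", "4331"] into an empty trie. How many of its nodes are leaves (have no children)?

Leaves are exactly the stored words that no other stored word extends.
Those words: "4331", "4370486642", "4370486649", "43704956", "437115", "46810353714"
Leaf count: 6

6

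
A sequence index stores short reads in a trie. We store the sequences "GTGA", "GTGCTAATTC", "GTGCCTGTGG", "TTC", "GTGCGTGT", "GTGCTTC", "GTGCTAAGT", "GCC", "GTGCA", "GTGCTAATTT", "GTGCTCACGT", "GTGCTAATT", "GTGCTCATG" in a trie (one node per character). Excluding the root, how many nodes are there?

39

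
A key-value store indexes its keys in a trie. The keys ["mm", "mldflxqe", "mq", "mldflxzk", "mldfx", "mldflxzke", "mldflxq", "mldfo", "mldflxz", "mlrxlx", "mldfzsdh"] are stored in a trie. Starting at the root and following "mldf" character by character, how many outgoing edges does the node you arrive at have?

4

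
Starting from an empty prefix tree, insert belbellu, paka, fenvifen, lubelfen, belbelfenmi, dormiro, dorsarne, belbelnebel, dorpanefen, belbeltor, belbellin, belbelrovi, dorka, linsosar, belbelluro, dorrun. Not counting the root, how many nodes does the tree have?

80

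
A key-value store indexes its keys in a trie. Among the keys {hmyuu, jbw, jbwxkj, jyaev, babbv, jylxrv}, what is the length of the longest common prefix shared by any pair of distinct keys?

3

The deepest shared node is where two words last agree before diverging.
e.g. "jbw" and "jbwxkj" share the prefix "jbw" of length 3; no pair shares a longer one.
Longest shared-prefix length: 3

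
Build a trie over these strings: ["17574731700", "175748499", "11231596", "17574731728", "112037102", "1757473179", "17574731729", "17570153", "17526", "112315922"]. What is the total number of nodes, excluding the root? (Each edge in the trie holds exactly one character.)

Count nodes per top-level branch (shared prefixes stored once):
  '1'-branch (112037102, 112315922, 11231596, 17526, 17570153, 17574731700, 17574731728, 17574731729, 1757473179, 175748499): 40 nodes
Sum: 40

40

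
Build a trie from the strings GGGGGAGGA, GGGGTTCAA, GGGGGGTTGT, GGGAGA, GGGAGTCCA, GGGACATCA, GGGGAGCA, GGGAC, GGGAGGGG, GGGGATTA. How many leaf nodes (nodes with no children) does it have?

Leaves are exactly the stored words that no other stored word extends.
Those words: "GGGACATCA", "GGGAGA", "GGGAGGGG", "GGGAGTCCA", "GGGGAGCA", "GGGGATTA", "GGGGGAGGA", "GGGGGGTTGT", "GGGGTTCAA"
Leaf count: 9

9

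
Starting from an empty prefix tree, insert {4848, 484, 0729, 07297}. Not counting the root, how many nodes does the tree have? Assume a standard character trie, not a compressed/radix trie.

Count nodes per top-level branch (shared prefixes stored once):
  '0'-branch (0729, 07297): 5 nodes
  '4'-branch (484, 4848): 4 nodes
Sum: 9

9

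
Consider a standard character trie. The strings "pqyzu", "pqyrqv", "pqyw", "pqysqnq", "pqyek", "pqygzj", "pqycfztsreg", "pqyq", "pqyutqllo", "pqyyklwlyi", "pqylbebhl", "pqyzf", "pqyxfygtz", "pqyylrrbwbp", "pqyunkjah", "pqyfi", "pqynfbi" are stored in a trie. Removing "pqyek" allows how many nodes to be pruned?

A node on "pqyek"'s path can go only if nothing else ends at it or branches off below it.
The suffix "ek" (2 nodes) is used only by "pqyek"; the node for "pqy" still has the child "z", so pruning stops there.
Nodes removed: 2

2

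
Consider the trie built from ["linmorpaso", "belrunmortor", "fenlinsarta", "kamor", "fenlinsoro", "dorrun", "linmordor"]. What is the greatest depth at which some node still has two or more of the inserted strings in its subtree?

7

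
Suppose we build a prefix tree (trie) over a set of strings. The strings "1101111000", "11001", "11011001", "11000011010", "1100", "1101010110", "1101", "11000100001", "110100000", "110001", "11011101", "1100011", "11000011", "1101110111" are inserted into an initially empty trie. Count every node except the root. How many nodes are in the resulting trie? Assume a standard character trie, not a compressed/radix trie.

43

For each word, the new-node count is its length minus the longest prefix already in the trie:
  "1101111000" → 10 new (1, 1, 0, 1, 1, 1, 1, 0, 0, 0)
  "11001" → prefix "110" already present; 2 new (0, 1)
  "11011001" → prefix "11011" already present; 3 new (0, 0, 1)
  "11000011010" → prefix "1100" already present; 7 new (0, 0, 1, 1, 0, 1, 0)
  "1100" → prefix "1100" already present; 0 new (none)
  "1101010110" → prefix "1101" already present; 6 new (0, 1, 0, 1, 1, 0)
  "1101" → prefix "1101" already present; 0 new (none)
  "11000100001" → prefix "11000" already present; 6 new (1, 0, 0, 0, 0, 1)
  "110100000" → prefix "11010" already present; 4 new (0, 0, 0, 0)
  "110001" → prefix "110001" already present; 0 new (none)
  "11011101" → prefix "110111" already present; 2 new (0, 1)
  "1100011" → prefix "110001" already present; 1 new (1)
  "11000011" → prefix "11000011" already present; 0 new (none)
  "1101110111" → prefix "11011101" already present; 2 new (1, 1)
Total nodes = 10 + 2 + 3 + 7 + 0 + 6 + 0 + 6 + 4 + 0 + 2 + 1 + 0 + 2 = 43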